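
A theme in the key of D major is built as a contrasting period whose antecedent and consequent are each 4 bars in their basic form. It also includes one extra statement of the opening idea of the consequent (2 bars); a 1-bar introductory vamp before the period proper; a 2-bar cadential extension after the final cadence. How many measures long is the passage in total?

Basic contrasting period: 4 + 4 = 8 bars.
8 (basic form) + 2 (extra statement) + 1 (introduction) + 2 (cadential extension) = 13.

13 measures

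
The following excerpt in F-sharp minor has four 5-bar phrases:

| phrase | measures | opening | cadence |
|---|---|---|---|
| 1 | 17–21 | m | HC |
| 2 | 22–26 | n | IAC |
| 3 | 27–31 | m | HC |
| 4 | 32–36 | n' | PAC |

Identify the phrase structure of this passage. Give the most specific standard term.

Four phrases in two halves: the first half (bars 17–26) ends with an imperfect authentic cadence, the second (mm. 27–36) with a perfect authentic cadence — a large antecedent–consequent pair, i.e. a double period.
Phrase 3 begins with the same material as phrase 1, making it parallel.

parallel double period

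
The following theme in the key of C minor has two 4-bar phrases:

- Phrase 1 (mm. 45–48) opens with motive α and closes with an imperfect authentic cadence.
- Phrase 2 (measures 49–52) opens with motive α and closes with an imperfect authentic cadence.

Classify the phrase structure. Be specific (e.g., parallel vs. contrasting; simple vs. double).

repeated phrase

Both phrases have the same opening (α) and the same cadence (imperfect authentic cadence): the second is a restatement, not a consequent, so this is a repeated phrase rather than a period.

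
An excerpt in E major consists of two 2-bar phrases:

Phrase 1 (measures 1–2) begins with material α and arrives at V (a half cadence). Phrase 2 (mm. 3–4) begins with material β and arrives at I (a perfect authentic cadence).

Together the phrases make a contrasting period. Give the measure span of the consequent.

measures 3–4

The phrase ending with the weaker cadence (half cadence) is the antecedent; the one ending more conclusively (perfect authentic cadence) is the consequent. The consequent is measures 3–4.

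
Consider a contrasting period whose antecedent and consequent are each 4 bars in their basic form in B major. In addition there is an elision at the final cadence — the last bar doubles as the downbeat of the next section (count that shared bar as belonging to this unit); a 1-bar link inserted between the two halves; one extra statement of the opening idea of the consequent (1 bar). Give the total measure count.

Basic contrasting period: 4 + 4 = 8 bars.
8 (basic form) + 1 (link) + 1 (extra statement) = 10.
The elision shares a bar with the next section but does not change this unit's count.

10 measures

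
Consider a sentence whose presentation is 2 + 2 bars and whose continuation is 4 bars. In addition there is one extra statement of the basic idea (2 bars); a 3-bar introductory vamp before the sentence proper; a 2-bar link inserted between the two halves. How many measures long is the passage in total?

15 measures

Basic sentence: 2 + 2 + 4 = 8 bars.
8 (basic form) + 2 (extra statement) + 3 (introduction) + 2 (link) = 15.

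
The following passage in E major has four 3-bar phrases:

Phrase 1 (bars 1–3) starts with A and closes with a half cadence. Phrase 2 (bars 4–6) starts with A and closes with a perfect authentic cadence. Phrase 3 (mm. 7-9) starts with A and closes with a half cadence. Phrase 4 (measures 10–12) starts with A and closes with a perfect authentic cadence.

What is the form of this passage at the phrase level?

repeated period

The cadence pattern HC–PAC–HC–PAC is weak–strong twice, and phrases 3–4 restate phrases 1–2: a period heard twice, not a double period (which would end weakly at phrase 2).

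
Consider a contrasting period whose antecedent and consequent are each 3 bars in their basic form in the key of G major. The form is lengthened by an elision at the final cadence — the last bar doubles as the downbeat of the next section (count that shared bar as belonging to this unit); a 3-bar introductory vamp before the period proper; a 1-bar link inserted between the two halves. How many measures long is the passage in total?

10 measures

Basic contrasting period: 3 + 3 = 6 bars.
6 (basic form) + 3 (introduction) + 1 (link) = 10.
The elision shares a bar with the next section but does not change this unit's count.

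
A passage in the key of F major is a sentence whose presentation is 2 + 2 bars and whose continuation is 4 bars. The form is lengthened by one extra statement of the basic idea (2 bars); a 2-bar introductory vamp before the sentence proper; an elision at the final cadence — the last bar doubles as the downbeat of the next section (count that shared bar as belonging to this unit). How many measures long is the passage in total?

12 measures

Basic sentence: 2 + 2 + 4 = 8 bars.
8 (basic form) + 2 (extra statement) + 2 (introduction) = 12.
The elision shares a bar with the next section but does not change this unit's count.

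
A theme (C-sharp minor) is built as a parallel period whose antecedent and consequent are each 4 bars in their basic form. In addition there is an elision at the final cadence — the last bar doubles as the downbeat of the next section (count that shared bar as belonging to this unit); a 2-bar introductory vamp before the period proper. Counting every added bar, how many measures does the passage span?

10 measures

Basic parallel period: 4 + 4 = 8 bars.
8 (basic form) + 2 (introduction) = 10.
The elision shares a bar with the next section but does not change this unit's count.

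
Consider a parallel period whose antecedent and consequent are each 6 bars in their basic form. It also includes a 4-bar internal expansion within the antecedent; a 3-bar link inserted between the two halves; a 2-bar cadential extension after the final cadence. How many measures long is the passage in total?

Basic parallel period: 6 + 6 = 12 bars.
12 (basic form) + 4 (internal expansion) + 3 (link) + 2 (cadential extension) = 21.

21 measures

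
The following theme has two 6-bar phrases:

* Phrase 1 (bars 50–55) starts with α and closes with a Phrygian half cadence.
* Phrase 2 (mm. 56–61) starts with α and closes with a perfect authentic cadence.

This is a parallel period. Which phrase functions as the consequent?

phrase 2

The phrase ending with the weaker cadence (Phrygian half cadence) is the antecedent; the one ending more conclusively (perfect authentic cadence) is the consequent. The consequent is phrase 2.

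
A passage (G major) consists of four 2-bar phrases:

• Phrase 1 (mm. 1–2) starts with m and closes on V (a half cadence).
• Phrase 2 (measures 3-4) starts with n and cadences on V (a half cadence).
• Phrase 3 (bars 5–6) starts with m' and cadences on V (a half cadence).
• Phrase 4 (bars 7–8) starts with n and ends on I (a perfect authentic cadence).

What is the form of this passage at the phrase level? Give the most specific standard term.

parallel double period

Four phrases in two halves: the first half (mm. 1-4) ends with a half cadence, the second (bars 5-8) with a perfect authentic cadence — a large antecedent–consequent pair, i.e. a double period.
Phrase 3 begins with the same material as phrase 1, making it parallel.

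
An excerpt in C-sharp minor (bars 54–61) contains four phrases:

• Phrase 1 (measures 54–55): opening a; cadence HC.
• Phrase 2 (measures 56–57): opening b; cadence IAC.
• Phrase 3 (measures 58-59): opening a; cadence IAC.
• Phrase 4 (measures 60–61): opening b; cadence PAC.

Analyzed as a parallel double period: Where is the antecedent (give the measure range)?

In a double period the four phrases pair into a large antecedent (phrases 1–2, ending imperfect authentic cadence) and a large consequent (phrases 3–4, ending perfect authentic cadence). The antecedent spans mm. 54-57.

measures 54–57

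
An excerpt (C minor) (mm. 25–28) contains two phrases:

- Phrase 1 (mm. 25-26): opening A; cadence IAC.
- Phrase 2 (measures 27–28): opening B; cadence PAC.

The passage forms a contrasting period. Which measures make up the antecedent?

The phrase ending with the weaker cadence (imperfect authentic cadence) is the antecedent; the one ending more conclusively (perfect authentic cadence) is the consequent. The antecedent is measures 25–26.

measures 25–26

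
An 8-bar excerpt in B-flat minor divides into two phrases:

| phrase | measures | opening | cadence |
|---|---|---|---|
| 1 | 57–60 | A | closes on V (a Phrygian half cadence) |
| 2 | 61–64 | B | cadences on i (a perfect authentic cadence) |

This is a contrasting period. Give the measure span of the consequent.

The phrase ending with the weaker cadence (Phrygian half cadence) is the antecedent; the one ending more conclusively (perfect authentic cadence) is the consequent. The consequent is measures 61–64.

measures 61–64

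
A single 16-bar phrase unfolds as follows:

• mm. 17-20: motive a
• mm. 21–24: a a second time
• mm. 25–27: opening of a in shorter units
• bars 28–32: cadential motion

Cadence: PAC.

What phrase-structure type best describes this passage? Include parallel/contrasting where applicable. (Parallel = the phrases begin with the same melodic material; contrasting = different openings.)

sentence

Basic idea (bars 17–20) + its repetition (measures 21-24) form the presentation; fragmentation and cadence (mm. 25–32) form the continuation — the 16-bar whole is a sentence.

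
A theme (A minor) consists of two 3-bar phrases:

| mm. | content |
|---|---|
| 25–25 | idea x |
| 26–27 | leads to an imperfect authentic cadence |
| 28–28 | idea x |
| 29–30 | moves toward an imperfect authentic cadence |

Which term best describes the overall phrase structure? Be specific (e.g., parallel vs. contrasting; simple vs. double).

Both phrases have the same opening (x) and the same cadence (imperfect authentic cadence): the second is a restatement, not a consequent, so this is a repeated phrase rather than a period.

repeated phrase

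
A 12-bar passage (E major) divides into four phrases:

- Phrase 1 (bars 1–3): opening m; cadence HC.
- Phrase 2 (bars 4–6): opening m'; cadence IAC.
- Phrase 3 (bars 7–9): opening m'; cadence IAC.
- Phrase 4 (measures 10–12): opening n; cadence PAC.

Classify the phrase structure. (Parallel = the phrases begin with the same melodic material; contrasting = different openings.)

Four phrases in two halves: the first half (mm. 1-6) ends with an imperfect authentic cadence, the second (mm. 7–12) with a perfect authentic cadence — a large antecedent–consequent pair, i.e. a double period.
Phrase 3 begins with the same material as phrase 1, making it parallel.

parallel double period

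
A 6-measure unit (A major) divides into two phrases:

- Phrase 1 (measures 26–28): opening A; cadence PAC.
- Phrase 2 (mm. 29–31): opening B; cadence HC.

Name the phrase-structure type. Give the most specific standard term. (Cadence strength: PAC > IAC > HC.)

The second phrase closes with a half cadence, which is not stronger than the first phrase's perfect authentic cadence; without a weak→strong cadential pair there is no antecedent–consequent relationship, so this is a phrase group rather than a period.

phrase group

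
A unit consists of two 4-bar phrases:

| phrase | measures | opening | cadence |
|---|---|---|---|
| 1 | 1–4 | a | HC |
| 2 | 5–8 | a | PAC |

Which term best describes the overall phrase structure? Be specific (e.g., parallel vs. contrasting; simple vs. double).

parallel period

Phrase 1 ends with a half cadence (weaker) and phrase 2 with a perfect authentic cadence (stronger): antecedent + consequent = a period.
The two phrases open with the same material (a / a), so the period is parallel.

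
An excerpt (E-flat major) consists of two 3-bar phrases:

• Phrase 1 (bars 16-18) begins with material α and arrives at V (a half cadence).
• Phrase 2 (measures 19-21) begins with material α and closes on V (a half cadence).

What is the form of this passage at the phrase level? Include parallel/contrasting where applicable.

repeated phrase

Both phrases have the same opening (α) and the same cadence (half cadence): the second is a restatement, not a consequent, so this is a repeated phrase rather than a period.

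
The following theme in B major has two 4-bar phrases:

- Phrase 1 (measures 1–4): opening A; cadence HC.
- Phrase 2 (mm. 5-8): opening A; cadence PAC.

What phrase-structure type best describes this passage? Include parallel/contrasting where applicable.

Phrase 1 ends with a half cadence (weaker) and phrase 2 with a perfect authentic cadence (stronger): antecedent + consequent = a period.
The two phrases open with the same material (A / A), so the period is parallel.

parallel period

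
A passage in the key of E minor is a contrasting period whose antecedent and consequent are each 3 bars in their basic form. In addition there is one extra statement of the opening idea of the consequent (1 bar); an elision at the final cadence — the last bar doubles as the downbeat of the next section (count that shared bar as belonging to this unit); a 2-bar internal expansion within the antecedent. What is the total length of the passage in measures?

Basic contrasting period: 3 + 3 = 6 bars.
6 (basic form) + 1 (extra statement) + 2 (internal expansion) = 9.
The elision shares a bar with the next section but does not change this unit's count.

9 measures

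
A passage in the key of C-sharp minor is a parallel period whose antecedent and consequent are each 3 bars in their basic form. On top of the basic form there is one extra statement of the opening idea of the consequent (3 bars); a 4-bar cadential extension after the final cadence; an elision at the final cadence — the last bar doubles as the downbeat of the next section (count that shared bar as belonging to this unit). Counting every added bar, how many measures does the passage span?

13 measures

Basic parallel period: 3 + 3 = 6 bars.
6 (basic form) + 3 (extra statement) + 4 (cadential extension) = 13.
The elision shares a bar with the next section but does not change this unit's count.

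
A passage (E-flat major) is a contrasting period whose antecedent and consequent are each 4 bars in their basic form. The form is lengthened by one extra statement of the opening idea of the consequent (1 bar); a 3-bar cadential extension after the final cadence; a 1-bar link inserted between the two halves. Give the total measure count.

13 measures

Basic contrasting period: 4 + 4 = 8 bars.
8 (basic form) + 1 (extra statement) + 3 (cadential extension) + 1 (link) = 13.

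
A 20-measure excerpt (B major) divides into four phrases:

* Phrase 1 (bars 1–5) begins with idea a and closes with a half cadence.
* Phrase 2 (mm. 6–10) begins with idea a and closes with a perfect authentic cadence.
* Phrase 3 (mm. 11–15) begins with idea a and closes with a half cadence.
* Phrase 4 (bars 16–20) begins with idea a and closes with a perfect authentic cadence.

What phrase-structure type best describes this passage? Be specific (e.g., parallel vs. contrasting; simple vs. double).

repeated period

The cadence pattern HC–PAC–HC–PAC is weak–strong twice, and phrases 3–4 restate phrases 1–2: a period heard twice, not a double period (which would end weakly at phrase 2).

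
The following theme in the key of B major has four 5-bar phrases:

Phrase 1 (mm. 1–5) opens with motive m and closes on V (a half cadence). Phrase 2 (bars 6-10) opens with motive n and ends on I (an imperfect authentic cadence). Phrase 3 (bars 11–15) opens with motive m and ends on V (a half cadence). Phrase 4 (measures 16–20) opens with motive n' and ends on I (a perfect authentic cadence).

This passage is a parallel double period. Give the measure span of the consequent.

In a double period the four phrases pair into a large antecedent (phrases 1–2, ending imperfect authentic cadence) and a large consequent (phrases 3–4, ending perfect authentic cadence). The consequent spans measures 11–20.

measures 11–20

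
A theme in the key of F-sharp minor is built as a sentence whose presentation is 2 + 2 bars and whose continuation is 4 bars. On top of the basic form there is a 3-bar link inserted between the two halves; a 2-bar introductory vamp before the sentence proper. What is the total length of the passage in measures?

13 measures

Basic sentence: 2 + 2 + 4 = 8 bars.
8 (basic form) + 3 (link) + 2 (introduction) = 13.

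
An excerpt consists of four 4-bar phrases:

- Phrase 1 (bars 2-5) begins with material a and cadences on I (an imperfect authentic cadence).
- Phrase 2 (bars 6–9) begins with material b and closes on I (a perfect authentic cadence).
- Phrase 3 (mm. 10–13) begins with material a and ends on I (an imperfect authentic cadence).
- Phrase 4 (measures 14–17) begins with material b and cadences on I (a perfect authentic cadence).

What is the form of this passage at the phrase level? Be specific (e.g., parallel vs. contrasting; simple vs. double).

repeated period

The cadence pattern IAC–PAC–IAC–PAC is weak–strong twice, and phrases 3–4 restate phrases 1–2: a period heard twice, not a double period (which would end weakly at phrase 2).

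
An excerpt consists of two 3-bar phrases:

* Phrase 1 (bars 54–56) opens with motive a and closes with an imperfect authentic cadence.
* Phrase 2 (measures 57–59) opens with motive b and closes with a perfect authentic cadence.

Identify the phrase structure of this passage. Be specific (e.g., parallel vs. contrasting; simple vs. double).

contrasting period

Phrase 1 ends with an imperfect authentic cadence (weaker) and phrase 2 with a perfect authentic cadence (stronger): antecedent + consequent = a period.
The two phrases open with different material (a / b), so the period is contrasting.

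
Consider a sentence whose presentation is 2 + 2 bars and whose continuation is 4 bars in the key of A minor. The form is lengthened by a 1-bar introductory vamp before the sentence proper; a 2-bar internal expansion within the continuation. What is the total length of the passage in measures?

11 measures

Basic sentence: 2 + 2 + 4 = 8 bars.
8 (basic form) + 1 (introduction) + 2 (internal expansion) = 11.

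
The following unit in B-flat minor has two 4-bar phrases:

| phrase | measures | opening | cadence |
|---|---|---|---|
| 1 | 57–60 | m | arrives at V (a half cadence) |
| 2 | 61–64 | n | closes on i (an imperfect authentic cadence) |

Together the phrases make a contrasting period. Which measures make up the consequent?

The phrase ending with the weaker cadence (half cadence) is the antecedent; the one ending more conclusively (imperfect authentic cadence) is the consequent. The consequent is measures 61–64.

measures 61–64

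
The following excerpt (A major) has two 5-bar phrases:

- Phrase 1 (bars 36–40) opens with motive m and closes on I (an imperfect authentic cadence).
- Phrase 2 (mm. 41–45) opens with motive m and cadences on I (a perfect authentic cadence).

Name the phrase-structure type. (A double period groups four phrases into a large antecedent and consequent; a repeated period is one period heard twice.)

Phrase 1 ends with an imperfect authentic cadence (weaker) and phrase 2 with a perfect authentic cadence (stronger): antecedent + consequent = a period.
The two phrases open with the same material (m / m), so the period is parallel.

parallel period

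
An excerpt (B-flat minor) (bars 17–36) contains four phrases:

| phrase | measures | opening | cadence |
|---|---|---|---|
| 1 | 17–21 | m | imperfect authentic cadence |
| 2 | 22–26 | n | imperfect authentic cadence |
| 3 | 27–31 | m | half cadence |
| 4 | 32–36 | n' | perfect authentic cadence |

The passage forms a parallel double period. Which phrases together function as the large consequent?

phrases 3 and 4

In a double period the first pair of phrases (ending imperfect authentic cadence) is the large antecedent and the second pair (ending perfect authentic cadence) is the large consequent; the consequent is phrases 3 and 4.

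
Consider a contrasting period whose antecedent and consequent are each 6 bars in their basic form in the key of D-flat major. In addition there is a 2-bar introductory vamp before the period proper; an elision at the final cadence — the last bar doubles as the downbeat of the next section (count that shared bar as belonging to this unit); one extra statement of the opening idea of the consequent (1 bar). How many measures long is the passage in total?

15 measures

Basic contrasting period: 6 + 6 = 12 bars.
12 (basic form) + 2 (introduction) + 1 (extra statement) = 15.
The elision shares a bar with the next section but does not change this unit's count.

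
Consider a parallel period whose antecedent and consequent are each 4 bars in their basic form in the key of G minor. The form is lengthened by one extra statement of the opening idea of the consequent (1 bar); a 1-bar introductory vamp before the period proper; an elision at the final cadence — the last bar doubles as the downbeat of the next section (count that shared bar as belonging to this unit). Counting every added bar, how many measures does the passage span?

Basic parallel period: 4 + 4 = 8 bars.
8 (basic form) + 1 (extra statement) + 1 (introduction) = 10.
The elision shares a bar with the next section but does not change this unit's count.

10 measures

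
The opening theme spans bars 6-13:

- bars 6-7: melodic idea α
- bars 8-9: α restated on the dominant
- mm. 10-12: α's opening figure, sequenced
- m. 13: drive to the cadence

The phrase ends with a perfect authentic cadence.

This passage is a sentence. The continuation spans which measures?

After the presentation (mm. 6-9), the continuation covers the fragmentation through the cadence: bars 10-13.

measures 10–13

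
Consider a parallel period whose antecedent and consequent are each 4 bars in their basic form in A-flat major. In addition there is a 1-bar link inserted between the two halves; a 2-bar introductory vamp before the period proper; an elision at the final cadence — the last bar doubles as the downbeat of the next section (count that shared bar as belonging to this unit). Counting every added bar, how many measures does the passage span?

11 measures

Basic parallel period: 4 + 4 = 8 bars.
8 (basic form) + 1 (link) + 2 (introduction) = 11.
The elision shares a bar with the next section but does not change this unit's count.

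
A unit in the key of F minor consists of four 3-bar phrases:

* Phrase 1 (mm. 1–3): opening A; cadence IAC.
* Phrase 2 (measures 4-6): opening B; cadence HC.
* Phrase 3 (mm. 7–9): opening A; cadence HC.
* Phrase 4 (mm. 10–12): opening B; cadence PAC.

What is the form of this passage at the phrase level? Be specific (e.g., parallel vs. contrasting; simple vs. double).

Four phrases in two halves: the first half (measures 1-6) ends with a half cadence, the second (mm. 7–12) with a perfect authentic cadence — a large antecedent–consequent pair, i.e. a double period.
Phrase 3 begins with the same material as phrase 1, making it parallel.

parallel double period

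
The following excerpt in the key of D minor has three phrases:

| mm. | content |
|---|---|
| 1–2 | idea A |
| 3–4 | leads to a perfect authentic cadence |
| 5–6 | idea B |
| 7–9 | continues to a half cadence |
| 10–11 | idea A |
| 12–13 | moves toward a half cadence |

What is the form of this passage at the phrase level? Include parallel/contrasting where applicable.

The final phrase closes with a half cadence, which is not stronger than the preceding half cadence; the 3 phrases lack an overall antecedent–consequent design and so form a phrase group.

phrase group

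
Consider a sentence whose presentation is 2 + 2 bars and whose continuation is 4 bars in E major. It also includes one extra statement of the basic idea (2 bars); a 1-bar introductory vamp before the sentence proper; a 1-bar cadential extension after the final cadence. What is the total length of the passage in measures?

Basic sentence: 2 + 2 + 4 = 8 bars.
8 (basic form) + 2 (extra statement) + 1 (introduction) + 1 (cadential extension) = 12.

12 measures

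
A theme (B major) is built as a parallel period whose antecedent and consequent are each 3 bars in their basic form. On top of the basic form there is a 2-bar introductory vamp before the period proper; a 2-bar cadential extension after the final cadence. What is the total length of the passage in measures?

Basic parallel period: 3 + 3 = 6 bars.
6 (basic form) + 2 (introduction) + 2 (cadential extension) = 10.

10 measures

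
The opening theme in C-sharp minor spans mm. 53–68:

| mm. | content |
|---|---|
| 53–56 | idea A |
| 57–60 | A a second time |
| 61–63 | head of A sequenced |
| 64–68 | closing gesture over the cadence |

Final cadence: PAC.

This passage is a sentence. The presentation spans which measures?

The presentation of a sentence is the basic idea (measures 53-56) plus its repetition (bars 57–60); the presentation is therefore measures 53-60.

measures 53–60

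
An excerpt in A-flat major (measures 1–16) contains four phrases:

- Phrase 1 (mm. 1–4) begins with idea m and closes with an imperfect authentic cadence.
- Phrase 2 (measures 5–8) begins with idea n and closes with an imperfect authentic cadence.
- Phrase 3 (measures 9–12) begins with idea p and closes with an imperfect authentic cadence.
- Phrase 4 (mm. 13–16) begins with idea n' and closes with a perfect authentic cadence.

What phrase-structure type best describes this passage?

contrasting double period

Four phrases in two halves: the first half (measures 1-8) ends with an imperfect authentic cadence, the second (mm. 9–16) with a perfect authentic cadence — a large antecedent–consequent pair, i.e. a double period.
Phrase 3 begins with different material from phrase 1, making it contrasting.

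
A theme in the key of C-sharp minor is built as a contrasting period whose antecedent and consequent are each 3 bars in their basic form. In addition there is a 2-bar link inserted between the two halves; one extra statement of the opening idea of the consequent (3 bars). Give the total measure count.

11 measures

Basic contrasting period: 3 + 3 = 6 bars.
6 (basic form) + 2 (link) + 3 (extra statement) = 11.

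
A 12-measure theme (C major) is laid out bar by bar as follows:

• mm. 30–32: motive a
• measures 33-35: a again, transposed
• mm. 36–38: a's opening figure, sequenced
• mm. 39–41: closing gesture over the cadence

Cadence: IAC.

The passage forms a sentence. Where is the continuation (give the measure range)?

After the presentation (measures 30–35), the continuation covers the fragmentation through the cadence: mm. 36–41.

measures 36–41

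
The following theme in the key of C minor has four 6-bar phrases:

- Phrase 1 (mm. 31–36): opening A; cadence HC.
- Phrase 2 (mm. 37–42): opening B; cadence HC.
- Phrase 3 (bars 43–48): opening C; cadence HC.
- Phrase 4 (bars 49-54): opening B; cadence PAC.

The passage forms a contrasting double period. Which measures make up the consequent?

measures 43–54

In a double period the four phrases pair into a large antecedent (phrases 1–2, ending half cadence) and a large consequent (phrases 3–4, ending perfect authentic cadence). The consequent spans mm. 43-54.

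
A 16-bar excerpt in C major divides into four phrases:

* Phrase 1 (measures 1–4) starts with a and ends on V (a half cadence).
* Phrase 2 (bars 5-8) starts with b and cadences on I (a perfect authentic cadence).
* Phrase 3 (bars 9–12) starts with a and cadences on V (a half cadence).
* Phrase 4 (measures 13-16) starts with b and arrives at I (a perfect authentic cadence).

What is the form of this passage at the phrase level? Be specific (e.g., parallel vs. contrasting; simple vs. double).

The cadence pattern HC–PAC–HC–PAC is weak–strong twice, and phrases 3–4 restate phrases 1–2: a period heard twice, not a double period (which would end weakly at phrase 2).

repeated period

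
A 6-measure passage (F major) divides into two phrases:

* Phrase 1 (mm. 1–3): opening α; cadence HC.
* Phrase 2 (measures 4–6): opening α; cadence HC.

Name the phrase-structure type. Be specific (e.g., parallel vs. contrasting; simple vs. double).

Both phrases have the same opening (α) and the same cadence (half cadence): the second is a restatement, not a consequent, so this is a repeated phrase rather than a period.

repeated phrase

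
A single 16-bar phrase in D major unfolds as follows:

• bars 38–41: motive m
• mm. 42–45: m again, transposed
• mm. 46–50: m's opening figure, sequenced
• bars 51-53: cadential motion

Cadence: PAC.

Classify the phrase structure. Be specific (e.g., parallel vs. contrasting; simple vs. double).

sentence

Basic idea (measures 38–41) + its repetition (mm. 42–45) form the presentation; fragmentation and cadence (bars 46-53) form the continuation — the 16-bar whole is a sentence.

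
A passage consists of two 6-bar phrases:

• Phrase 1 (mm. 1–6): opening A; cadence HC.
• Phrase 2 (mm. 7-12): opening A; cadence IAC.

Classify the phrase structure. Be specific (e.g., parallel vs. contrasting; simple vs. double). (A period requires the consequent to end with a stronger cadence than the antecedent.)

Phrase 1 ends with a half cadence (weaker) and phrase 2 with an imperfect authentic cadence (stronger): antecedent + consequent = a period.
The two phrases open with the same material (A / A), so the period is parallel.

parallel period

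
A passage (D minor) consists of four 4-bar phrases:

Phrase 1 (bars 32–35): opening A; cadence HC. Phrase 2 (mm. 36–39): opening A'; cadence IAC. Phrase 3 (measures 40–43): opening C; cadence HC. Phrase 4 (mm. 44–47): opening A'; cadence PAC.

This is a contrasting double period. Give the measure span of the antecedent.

In a double period the first pair of phrases (ending imperfect authentic cadence) is the large antecedent and the second pair (ending perfect authentic cadence) is the large consequent; the antecedent is measures 32–39.

measures 32–39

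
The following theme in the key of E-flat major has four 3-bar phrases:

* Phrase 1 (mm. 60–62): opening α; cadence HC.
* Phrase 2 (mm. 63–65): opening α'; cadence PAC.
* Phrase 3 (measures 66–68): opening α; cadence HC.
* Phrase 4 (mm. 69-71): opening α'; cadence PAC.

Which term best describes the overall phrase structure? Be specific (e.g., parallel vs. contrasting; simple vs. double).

The cadence pattern HC–PAC–HC–PAC is weak–strong twice, and phrases 3–4 restate phrases 1–2: a period heard twice, not a double period (which would end weakly at phrase 2).

repeated period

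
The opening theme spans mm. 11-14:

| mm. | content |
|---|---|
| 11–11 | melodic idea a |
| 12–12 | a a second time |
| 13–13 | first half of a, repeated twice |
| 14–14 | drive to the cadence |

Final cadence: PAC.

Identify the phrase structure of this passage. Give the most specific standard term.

Basic idea (m. 11) + its repetition (m. 12) form the presentation; fragmentation and cadence (measures 13–14) form the continuation — the 4-bar whole is a sentence.

sentence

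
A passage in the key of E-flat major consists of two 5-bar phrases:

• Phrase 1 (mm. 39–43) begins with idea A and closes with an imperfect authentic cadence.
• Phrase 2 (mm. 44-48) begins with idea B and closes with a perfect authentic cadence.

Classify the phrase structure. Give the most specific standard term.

Phrase 1 ends with an imperfect authentic cadence (weaker) and phrase 2 with a perfect authentic cadence (stronger): antecedent + consequent = a period.
The two phrases open with different material (A / B), so the period is contrasting.

contrasting period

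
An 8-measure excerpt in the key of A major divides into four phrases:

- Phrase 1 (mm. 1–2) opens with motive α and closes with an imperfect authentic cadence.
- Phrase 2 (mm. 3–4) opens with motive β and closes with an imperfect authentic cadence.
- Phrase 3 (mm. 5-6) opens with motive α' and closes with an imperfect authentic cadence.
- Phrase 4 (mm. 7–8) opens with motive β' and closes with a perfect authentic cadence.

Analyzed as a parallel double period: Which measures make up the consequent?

In a double period the four phrases pair into a large antecedent (phrases 1–2, ending imperfect authentic cadence) and a large consequent (phrases 3–4, ending perfect authentic cadence). The consequent spans mm. 5–8.

measures 5–8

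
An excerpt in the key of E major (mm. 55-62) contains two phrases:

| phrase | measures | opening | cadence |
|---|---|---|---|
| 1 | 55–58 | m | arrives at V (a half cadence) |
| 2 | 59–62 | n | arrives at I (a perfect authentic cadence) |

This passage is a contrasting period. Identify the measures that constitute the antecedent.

The antecedent is the phrase ending with the weaker cadence (half cadence, phrase 1) and the consequent the one ending more conclusively (perfect authentic cadence, phrase 2); the antecedent is mm. 55–58.

measures 55–58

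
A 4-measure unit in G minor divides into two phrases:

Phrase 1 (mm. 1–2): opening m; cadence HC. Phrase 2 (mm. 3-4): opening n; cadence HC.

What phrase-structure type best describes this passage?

phrase group

The second phrase closes with a half cadence, which is not stronger than the first phrase's half cadence; without a weak→strong cadential pair there is no antecedent–consequent relationship, so this is a phrase group rather than a period.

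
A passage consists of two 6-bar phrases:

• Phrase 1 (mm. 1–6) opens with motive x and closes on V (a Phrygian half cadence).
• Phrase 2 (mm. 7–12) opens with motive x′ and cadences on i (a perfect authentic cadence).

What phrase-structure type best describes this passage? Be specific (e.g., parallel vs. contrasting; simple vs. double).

parallel period

Phrase 1 ends with a Phrygian half cadence (weaker) and phrase 2 with a perfect authentic cadence (stronger): antecedent + consequent = a period.
The two phrases open with the same material (x / x′), so the period is parallel.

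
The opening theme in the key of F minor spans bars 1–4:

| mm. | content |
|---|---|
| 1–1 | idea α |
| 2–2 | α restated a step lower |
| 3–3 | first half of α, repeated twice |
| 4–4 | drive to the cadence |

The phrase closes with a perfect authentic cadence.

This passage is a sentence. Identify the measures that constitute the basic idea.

The presentation of a sentence is the basic idea (measure 1) plus its repetition (m. 2); the basic idea is therefore m. 1.

measures 1–1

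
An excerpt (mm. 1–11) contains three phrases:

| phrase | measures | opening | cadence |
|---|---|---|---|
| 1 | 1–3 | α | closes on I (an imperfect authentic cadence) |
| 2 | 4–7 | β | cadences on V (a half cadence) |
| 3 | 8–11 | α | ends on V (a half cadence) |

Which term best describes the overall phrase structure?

The final phrase closes with a half cadence, which is not stronger than the preceding half cadence; the 3 phrases lack an overall antecedent–consequent design and so form a phrase group.

phrase group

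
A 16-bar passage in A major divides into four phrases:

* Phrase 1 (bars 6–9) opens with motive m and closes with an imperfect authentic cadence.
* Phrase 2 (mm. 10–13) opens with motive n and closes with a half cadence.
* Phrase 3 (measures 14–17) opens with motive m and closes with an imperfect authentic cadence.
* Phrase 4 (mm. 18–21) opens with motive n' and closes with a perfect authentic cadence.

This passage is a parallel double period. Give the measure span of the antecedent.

measures 6–13

In a double period the four phrases pair into a large antecedent (phrases 1–2, ending half cadence) and a large consequent (phrases 3–4, ending perfect authentic cadence). The antecedent spans mm. 6-13.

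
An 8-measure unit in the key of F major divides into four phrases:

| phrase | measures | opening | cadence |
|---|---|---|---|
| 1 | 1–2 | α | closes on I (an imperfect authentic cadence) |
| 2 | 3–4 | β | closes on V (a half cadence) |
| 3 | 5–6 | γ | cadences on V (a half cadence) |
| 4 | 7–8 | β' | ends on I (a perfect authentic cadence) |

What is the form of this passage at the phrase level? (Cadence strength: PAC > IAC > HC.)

contrasting double period

Four phrases in two halves: the first half (bars 1-4) ends with a half cadence, the second (mm. 5–8) with a perfect authentic cadence — a large antecedent–consequent pair, i.e. a double period.
Phrase 3 begins with different material from phrase 1, making it contrasting.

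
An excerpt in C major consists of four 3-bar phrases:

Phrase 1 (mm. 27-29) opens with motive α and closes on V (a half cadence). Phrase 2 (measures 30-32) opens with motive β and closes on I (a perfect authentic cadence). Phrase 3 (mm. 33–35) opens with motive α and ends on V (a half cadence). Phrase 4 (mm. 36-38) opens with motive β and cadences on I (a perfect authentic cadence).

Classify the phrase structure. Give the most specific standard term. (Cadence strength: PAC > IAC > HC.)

repeated period

The cadence pattern HC–PAC–HC–PAC is weak–strong twice, and phrases 3–4 restate phrases 1–2: a period heard twice, not a double period (which would end weakly at phrase 2).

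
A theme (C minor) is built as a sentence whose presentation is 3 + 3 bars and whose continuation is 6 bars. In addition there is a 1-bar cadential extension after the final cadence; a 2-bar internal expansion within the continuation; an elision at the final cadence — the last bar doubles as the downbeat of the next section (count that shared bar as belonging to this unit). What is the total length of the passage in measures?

15 measures

Basic sentence: 3 + 3 + 6 = 12 bars.
12 (basic form) + 1 (cadential extension) + 2 (internal expansion) = 15.
The elision shares a bar with the next section but does not change this unit's count.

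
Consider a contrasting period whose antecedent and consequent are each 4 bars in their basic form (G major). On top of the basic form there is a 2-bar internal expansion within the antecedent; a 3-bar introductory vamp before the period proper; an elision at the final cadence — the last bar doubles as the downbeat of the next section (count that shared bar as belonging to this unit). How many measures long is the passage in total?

13 measures

Basic contrasting period: 4 + 4 = 8 bars.
8 (basic form) + 2 (internal expansion) + 3 (introduction) = 13.
The elision shares a bar with the next section but does not change this unit's count.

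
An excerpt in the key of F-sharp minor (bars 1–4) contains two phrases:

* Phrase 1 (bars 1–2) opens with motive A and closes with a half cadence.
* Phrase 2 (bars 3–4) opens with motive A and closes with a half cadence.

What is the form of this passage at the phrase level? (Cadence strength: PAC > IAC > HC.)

repeated phrase

Both phrases have the same opening (A) and the same cadence (half cadence): the second is a restatement, not a consequent, so this is a repeated phrase rather than a period.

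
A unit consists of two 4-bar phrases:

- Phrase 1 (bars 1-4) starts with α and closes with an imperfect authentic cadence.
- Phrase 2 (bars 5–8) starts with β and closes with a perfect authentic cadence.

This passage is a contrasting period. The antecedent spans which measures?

measures 1–4

The antecedent is the phrase ending with the weaker cadence (imperfect authentic cadence, phrase 1) and the consequent the one ending more conclusively (perfect authentic cadence, phrase 2); the antecedent is bars 1-4.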